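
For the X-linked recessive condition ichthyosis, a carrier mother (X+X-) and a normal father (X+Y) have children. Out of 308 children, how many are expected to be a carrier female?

Cross: X+X- × X+Y
Offspring: 1 X+X+, 1 X+Y, 1 X+X-, 1 X-Y
Probability of a carrier female: 1/4
Expected count = 1/4 × 308 = 77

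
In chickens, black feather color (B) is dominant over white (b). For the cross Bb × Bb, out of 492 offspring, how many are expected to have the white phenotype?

Punnett square for Bb × Bb:
Offspring genotypes: 1 BB, 2 Bb, 1 bb
Total offspring: 4
Count with target: 1
Probability: 1/4
Expected count = 1/4 × 492 = 123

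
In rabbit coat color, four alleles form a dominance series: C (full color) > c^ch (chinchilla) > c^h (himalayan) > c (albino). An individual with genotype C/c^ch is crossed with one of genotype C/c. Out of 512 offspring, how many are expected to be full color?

Cross: C/c^ch × C/c
Allele dominance: C > c^ch > c^h > c
Offspring genotypes: 1 C/C, 1 C/c, 1 C/c^ch, 1 c^ch/c
Phenotype counts: 3 full color, 1 chinchilla
full color: 3 out of 4 → fraction 3/4
Expected count = 3/4 × 512 = 384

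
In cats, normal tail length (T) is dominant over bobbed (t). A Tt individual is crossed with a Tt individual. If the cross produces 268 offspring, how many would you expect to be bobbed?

Punnett square for Tt × Tt:
Offspring genotypes: 1 TT, 2 Tt, 1 tt
normal: 3, bobbed: 1
bobbed: 1 out of 4 → fraction 1/4
Expected count = 1/4 × 268 = 67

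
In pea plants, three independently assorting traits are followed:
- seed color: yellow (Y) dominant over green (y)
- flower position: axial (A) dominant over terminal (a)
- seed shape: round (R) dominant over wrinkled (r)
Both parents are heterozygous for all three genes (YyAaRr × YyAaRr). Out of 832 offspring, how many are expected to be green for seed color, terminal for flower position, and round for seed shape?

Trihybrid cross: YyAaRr × YyAaRr
Each trait segregates independently with a 3:1 phenotypic ratio, so each gene contributes 3/4 (dominant) or 1/4 (recessive).
Target: green (seed color), terminal (flower position), round (seed shape)
Probability = product of independent per-trait probabilities
= 1/4 × 1/4 × 3/4 = 3/64
Expected count = 3/64 × 832 = 39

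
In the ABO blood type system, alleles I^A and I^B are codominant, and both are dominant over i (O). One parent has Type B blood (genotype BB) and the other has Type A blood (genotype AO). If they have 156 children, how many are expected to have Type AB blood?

Cross: BB × AO
Possible offspring genotypes: 2 AB, 2 BO
Blood type counts: 2 Type AB, 2 Type B
Probability of Type AB: 2/4 = 1/2
Expected count = 1/2 × 156 = 78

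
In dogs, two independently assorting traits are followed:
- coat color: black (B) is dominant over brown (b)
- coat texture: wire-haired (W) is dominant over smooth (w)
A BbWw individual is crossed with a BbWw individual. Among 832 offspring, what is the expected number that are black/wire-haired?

Dihybrid cross BbWw × BbWw — consider each gene separately:
coat color: Bb × Bb → 1 BB, 2 Bb, 1 bb → 3 B_ : 1 bb (out of 4)
coat texture: Ww × Ww → 1 WW, 2 Ww, 1 ww → 3 W_ : 1 ww (out of 4)
Combine (counts out of 4 × 4 = 16): black/wire-haired (B_W_) = 3×3 = 9; black/smooth (B_ww) = 3×1 = 3; brown/wire-haired (bbW_) = 1×3 = 3; brown/smooth (bbww) = 1×1 = 1
Phenotype counts (out of 16): 9 black/wire-haired, 3 black/smooth, 3 brown/wire-haired, 1 brown/smooth
black/wire-haired: 9 out of 16 → fraction 9/16
Expected count = 9/16 × 832 = 468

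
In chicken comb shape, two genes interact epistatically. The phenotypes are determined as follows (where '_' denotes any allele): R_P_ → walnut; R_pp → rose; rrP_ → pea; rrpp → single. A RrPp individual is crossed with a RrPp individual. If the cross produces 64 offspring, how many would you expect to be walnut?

Cross: RrPp × RrPp — consider each gene separately:
R gene: Rr × Rr → 1 RR, 2 Rr, 1 rr → 3 R_ : 1 rr (out of 4)
P gene: Pp × Pp → 1 PP, 2 Pp, 1 pp → 3 P_ : 1 pp (out of 4)
Genotype classes (out of 4 × 4 = 16): R_P_ = 3×3 = 9; R_pp = 3×1 = 3; rrP_ = 1×3 = 3; rrpp = 1×1 = 1
Apply the phenotype rules: R_P_ (9) → walnut; R_pp (3) → rose; rrP_ (3) → pea; rrpp (1) → single
Phenotype counts (out of 16): 9 walnut, 3 rose, 3 pea, 1 single
walnut: 9 out of 16 → fraction 9/16
Expected count = 9/16 × 64 = 36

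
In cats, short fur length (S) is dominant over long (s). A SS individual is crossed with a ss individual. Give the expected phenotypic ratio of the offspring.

Punnett square for SS × ss:
Offspring genotypes: 4 Ss
short: 4, long: 0
Ratio: all short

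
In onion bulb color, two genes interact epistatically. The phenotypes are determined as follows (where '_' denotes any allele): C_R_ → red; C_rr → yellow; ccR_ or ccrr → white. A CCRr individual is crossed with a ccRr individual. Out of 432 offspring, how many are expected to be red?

Cross: CCRr × ccRr — consider each gene separately:
C gene: CC × cc → 4 Cc → 4 C_ (out of 4)
R gene: Rr × Rr → 1 RR, 2 Rr, 1 rr → 3 R_ : 1 rr (out of 4)
Genotype classes (out of 4 × 4 = 16): C_R_ = 4×3 = 12; C_rr = 4×1 = 4
Apply the phenotype rules: C_R_ (12) → red; C_rr (4) → yellow
Phenotype counts (out of 16): 12 red, 4 yellow
red: 12 out of 16 → fraction 3/4
Expected count = 3/4 × 432 = 324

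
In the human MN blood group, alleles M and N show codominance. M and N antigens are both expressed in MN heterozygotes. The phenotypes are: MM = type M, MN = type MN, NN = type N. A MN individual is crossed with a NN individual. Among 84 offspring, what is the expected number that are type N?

Punnett square for MN × NN:
Offspring genotypes: 2 MN, 2 NN
Phenotype counts: 2 type MN, 2 type N
type N: 2 out of 4 → fraction 1/2
Expected count = 1/2 × 84 = 42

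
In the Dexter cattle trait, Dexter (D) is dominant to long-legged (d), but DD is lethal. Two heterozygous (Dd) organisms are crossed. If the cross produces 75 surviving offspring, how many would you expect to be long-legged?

Cross: Dd × Dd
Punnett square offspring (before lethality): 1 DD, 2 Dd, 1 dd
The DD genotype is lethal (embryos die); surviving offspring: 2 Dd, 1 dd
long-legged: 1 out of 3 → fraction 1/3
Expected count = 1/3 × 75 = 25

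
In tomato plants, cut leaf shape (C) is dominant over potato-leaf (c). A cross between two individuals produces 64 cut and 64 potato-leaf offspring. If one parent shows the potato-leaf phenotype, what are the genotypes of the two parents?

Observed offspring: 64 cut, 64 potato-leaf
The observed ratio simplifies to 1:1. One parent shows potato-leaf, so its genotype must be cc. A 1:1 offspring split requires the other parent to be heterozygous (Cc).
Parent genotypes: cc × Cc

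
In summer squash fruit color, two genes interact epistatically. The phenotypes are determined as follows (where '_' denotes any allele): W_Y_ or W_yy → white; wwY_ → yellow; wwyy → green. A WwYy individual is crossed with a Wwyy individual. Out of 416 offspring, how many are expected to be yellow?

Cross: WwYy × Wwyy — consider each gene separately:
W gene: Ww × Ww → 1 WW, 2 Ww, 1 ww → 3 W_ : 1 ww (out of 4)
Y gene: Yy × yy → 2 Yy, 2 yy → 2 Y_ : 2 yy (out of 4)
Genotype classes (out of 4 × 4 = 16): W_Y_ = 3×2 = 6; W_yy = 3×2 = 6; wwY_ = 1×2 = 2; wwyy = 1×2 = 2
Apply the phenotype rules: W_Y_ (6) + W_yy (6) → white; wwY_ (2) → yellow; wwyy (2) → green
Phenotype counts (out of 16): 12 white, 2 yellow, 2 green
yellow: 2 out of 16 → fraction 1/8
Expected count = 1/8 × 416 = 52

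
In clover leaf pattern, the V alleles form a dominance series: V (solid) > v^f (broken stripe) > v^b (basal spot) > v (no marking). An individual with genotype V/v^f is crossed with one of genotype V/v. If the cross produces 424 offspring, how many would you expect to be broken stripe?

Cross: V/v^f × V/v
Allele dominance: V > v^f > v^b > v
Offspring genotypes: 1 V/V, 1 V/v, 1 V/v^f, 1 v^f/v
Phenotype counts: 3 solid, 1 broken stripe
broken stripe: 1 out of 4 → fraction 1/4
Expected count = 1/4 × 424 = 106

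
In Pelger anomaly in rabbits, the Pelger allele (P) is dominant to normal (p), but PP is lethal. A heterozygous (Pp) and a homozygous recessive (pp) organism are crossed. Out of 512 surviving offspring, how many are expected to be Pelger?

Cross: Pp × pp
Punnett square offspring (before lethality): 2 Pp, 2 pp
No PP offspring are produced in this cross.
Pelger: 2 out of 4 → fraction 1/2
Expected count = 1/2 × 512 = 256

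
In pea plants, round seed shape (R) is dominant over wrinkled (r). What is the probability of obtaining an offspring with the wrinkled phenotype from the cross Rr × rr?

Punnett square for Rr × rr:
Offspring genotypes: 2 Rr, 2 rr
Total offspring: 4
Count with target: 2
Probability: 2/4 = 1/2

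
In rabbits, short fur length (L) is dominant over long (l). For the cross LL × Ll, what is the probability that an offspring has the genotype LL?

Punnett square for LL × Ll:
Offspring genotypes: 2 LL, 2 Ll
Total offspring: 4
Count with target: 2
Probability: 2/4 = 1/2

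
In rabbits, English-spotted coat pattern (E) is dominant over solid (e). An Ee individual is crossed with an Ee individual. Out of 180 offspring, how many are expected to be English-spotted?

Punnett square for Ee × Ee:
Offspring genotypes: 1 EE, 2 Ee, 1 ee
English-spotted: 3, solid: 1
English-spotted: 3 out of 4 → fraction 3/4
Expected count = 3/4 × 180 = 135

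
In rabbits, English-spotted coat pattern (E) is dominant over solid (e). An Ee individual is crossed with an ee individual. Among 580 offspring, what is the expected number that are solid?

Punnett square for Ee × ee:
Offspring genotypes: 2 Ee, 2 ee
English-spotted: 2, solid: 2
solid: 2 out of 4 → fraction 1/2
Expected count = 1/2 × 580 = 290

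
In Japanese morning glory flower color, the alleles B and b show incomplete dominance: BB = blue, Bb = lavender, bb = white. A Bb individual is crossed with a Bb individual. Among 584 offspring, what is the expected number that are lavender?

Punnett square for Bb × Bb:
Offspring genotypes: 1 BB, 2 Bb, 1 bb
Phenotype counts: 1 blue, 2 lavender, 1 white
lavender: 2 out of 4 → fraction 1/2
Expected count = 1/2 × 584 = 292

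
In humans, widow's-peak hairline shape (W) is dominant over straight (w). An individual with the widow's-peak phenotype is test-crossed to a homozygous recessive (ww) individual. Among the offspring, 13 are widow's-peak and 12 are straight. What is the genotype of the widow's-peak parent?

Test cross: ? × ww
Offspring: 13 widow's-peak, 12 straight — approximately 1:1.
A 1:1 ratio in a test cross indicates the unknown parent is heterozygous (Ww).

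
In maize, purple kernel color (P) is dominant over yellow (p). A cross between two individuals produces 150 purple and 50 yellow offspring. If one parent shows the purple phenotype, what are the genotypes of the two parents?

Observed offspring: 150 purple, 50 yellow
The observed ratio simplifies to 3:1. Yellow (pp) offspring appear, so each parent must contribute one p allele. The parent stated to show purple carries P, so it is Pp. The other parent is then either Pp or pp: Pp × pp would give a 1:1 split, whereas Pp × Pp gives 3:1 — matching the data. So both parents are heterozygous (Pp × Pp).
Parent genotypes: Pp × Pp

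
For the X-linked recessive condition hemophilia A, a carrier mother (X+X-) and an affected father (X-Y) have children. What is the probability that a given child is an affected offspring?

Cross: X+X- × X-Y
Offspring: 1 X+X-, 1 X+Y, 1 X-X-, 1 X-Y
Probability of an affected offspring: 2/4 = 1/2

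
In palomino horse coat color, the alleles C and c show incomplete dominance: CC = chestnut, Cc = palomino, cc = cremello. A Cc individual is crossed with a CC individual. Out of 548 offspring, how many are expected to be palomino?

Punnett square for Cc × CC:
Offspring genotypes: 2 CC, 2 Cc
Phenotype counts: 2 chestnut, 2 palomino
palomino: 2 out of 4 → fraction 1/2
Expected count = 1/2 × 548 = 274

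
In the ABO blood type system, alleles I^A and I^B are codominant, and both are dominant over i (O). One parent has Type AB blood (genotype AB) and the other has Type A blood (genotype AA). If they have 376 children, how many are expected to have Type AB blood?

Cross: AB × AA
Possible offspring genotypes: 2 AA, 2 AB
Blood type counts: 2 Type A, 2 Type AB
Probability of Type AB: 2/4 = 1/2
Expected count = 1/2 × 376 = 188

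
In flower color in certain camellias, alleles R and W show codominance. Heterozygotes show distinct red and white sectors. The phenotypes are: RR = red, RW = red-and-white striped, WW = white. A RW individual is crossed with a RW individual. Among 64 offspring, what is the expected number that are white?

Punnett square for RW × RW:
Offspring genotypes: 1 RR, 2 RW, 1 WW
Phenotype counts: 1 red, 2 red-and-white striped, 1 white
white: 1 out of 4 → fraction 1/4
Expected count = 1/4 × 64 = 16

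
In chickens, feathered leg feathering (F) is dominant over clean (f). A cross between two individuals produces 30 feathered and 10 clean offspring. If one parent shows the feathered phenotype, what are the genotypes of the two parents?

Observed offspring: 30 feathered, 10 clean
The observed ratio simplifies to 3:1. Clean (ff) offspring appear, so each parent must contribute one f allele. The parent stated to show feathered carries F, so it is Ff. The other parent is then either Ff or ff: Ff × ff would give a 1:1 split, whereas Ff × Ff gives 3:1 — matching the data. So both parents are heterozygous (Ff × Ff).
Parent genotypes: Ff × Ff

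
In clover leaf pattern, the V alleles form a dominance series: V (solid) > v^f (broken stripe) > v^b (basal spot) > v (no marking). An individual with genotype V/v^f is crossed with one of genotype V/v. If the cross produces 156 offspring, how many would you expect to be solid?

Cross: V/v^f × V/v
Allele dominance: V > v^f > v^b > v
Offspring genotypes: 1 V/V, 1 V/v, 1 V/v^f, 1 v^f/v
Phenotype counts: 3 solid, 1 broken stripe
solid: 3 out of 4 → fraction 3/4
Expected count = 3/4 × 156 = 117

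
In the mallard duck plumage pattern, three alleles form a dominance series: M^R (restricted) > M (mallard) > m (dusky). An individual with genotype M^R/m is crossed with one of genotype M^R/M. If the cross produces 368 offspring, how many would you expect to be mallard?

Cross: M^R/m × M^R/M
Allele dominance: M^R > M > m
Offspring genotypes: 1 M^R/M^R, 1 M^R/M, 1 M^R/m, 1 M/m
Phenotype counts: 3 restricted, 1 mallard
mallard: 1 out of 4 → fraction 1/4
Expected count = 1/4 × 368 = 92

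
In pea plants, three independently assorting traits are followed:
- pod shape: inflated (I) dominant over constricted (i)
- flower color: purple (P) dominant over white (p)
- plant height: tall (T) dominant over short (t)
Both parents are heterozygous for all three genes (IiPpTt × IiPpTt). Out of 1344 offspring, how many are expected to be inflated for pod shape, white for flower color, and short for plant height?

Trihybrid cross: IiPpTt × IiPpTt
Each trait segregates independently with a 3:1 phenotypic ratio, so each gene contributes 3/4 (dominant) or 1/4 (recessive).
Target: inflated (pod shape), white (flower color), short (plant height)
Probability = product of independent per-trait probabilities
= 3/4 × 1/4 × 1/4 = 3/64
Expected count = 3/64 × 1344 = 63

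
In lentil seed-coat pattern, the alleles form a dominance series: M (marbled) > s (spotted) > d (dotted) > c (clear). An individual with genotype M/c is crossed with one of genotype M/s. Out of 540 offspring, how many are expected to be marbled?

Cross: M/c × M/s
Allele dominance: M > s > d > c
Offspring genotypes: 1 M/M, 1 M/s, 1 M/c, 1 s/c
Phenotype counts: 3 marbled, 1 spotted
marbled: 3 out of 4 → fraction 3/4
Expected count = 3/4 × 540 = 405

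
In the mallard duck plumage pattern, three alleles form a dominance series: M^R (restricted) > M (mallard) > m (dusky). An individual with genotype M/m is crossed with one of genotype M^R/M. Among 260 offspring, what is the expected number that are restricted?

Cross: M/m × M^R/M
Allele dominance: M^R > M > m
Offspring genotypes: 1 M^R/M, 1 M/M, 1 M^R/m, 1 M/m
Phenotype counts: 2 restricted, 2 mallard
restricted: 2 out of 4 → fraction 1/2
Expected count = 1/2 × 260 = 130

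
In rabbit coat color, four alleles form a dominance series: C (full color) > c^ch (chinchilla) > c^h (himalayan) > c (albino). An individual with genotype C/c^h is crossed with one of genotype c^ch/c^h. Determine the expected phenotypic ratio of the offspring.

Cross: C/c^h × c^ch/c^h
Allele dominance: C > c^ch > c^h > c
Offspring genotypes: 1 C/c^ch, 1 C/c^h, 1 c^ch/c^h, 1 c^h/c^h
Phenotype counts: 2 full color, 1 chinchilla, 1 himalayan
Ratio: 2 full color : 1 chinchilla : 1 himalayan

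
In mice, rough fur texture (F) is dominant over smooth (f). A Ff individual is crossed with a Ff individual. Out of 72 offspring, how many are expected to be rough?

Punnett square for Ff × Ff:
Offspring genotypes: 1 FF, 2 Ff, 1 ff
rough: 3, smooth: 1
rough: 3 out of 4 → fraction 3/4
Expected count = 3/4 × 72 = 54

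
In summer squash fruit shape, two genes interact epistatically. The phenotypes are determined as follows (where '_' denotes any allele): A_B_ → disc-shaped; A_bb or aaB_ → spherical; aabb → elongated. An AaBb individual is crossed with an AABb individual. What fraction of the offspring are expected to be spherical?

Cross: AaBb × AABb — consider each gene separately:
A gene: Aa × AA → 2 AA, 2 Aa → 4 A_ (out of 4)
B gene: Bb × Bb → 1 BB, 2 Bb, 1 bb → 3 B_ : 1 bb (out of 4)
Genotype classes (out of 4 × 4 = 16): A_B_ = 4×3 = 12; A_bb = 4×1 = 4
Apply the phenotype rules: A_B_ (12) → disc-shaped; A_bb (4) → spherical
Phenotype counts (out of 16): 12 disc-shaped, 4 spherical
spherical: 4 out of 16
Probability: 4/16 = 1/4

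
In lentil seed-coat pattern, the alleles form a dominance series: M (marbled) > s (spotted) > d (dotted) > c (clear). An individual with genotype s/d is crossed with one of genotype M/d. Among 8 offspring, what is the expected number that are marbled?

Cross: s/d × M/d
Allele dominance: M > s > d > c
Offspring genotypes: 1 M/s, 1 s/d, 1 M/d, 1 d/d
Phenotype counts: 2 marbled, 1 spotted, 1 dotted
marbled: 2 out of 4 → fraction 1/2
Expected count = 1/2 × 8 = 4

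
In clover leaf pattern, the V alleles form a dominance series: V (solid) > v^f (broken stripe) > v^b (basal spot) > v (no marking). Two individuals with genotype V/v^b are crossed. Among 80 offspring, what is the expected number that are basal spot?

Cross: V/v^b × V/v^b
Allele dominance: V > v^f > v^b > v
Offspring genotypes: 1 V/V, 2 V/v^b, 1 v^b/v^b
Phenotype counts: 3 solid, 1 basal spot
basal spot: 1 out of 4 → fraction 1/4
Expected count = 1/4 × 80 = 20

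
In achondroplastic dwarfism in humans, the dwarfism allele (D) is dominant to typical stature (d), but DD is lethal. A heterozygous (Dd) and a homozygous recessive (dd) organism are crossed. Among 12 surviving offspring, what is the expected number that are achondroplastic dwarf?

Cross: Dd × dd
Punnett square offspring (before lethality): 2 Dd, 2 dd
No DD offspring are produced in this cross.
achondroplastic dwarf: 2 out of 4 → fraction 1/2
Expected count = 1/2 × 12 = 6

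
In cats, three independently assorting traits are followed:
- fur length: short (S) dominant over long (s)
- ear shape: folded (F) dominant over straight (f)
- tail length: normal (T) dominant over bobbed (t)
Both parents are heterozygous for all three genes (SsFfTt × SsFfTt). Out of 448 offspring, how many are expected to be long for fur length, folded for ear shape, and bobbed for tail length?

Trihybrid cross: SsFfTt × SsFfTt
Each trait segregates independently with a 3:1 phenotypic ratio, so each gene contributes 3/4 (dominant) or 1/4 (recessive).
Target: long (fur length), folded (ear shape), bobbed (tail length)
Probability = product of independent per-trait probabilities
= 1/4 × 3/4 × 1/4 = 3/64
Expected count = 3/64 × 448 = 21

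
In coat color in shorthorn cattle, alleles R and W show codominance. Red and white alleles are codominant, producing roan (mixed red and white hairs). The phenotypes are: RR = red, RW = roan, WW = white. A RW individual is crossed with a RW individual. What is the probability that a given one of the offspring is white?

Punnett square for RW × RW:
Offspring genotypes: 1 RR, 2 RW, 1 WW
Phenotype counts: 1 red, 2 roan, 1 white
white: 1 out of 4
Probability: 1/4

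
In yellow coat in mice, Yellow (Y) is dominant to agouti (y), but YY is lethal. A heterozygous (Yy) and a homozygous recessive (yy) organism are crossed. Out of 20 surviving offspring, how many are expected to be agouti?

Cross: Yy × yy
Punnett square offspring (before lethality): 2 Yy, 2 yy
No YY offspring are produced in this cross.
agouti: 2 out of 4 → fraction 1/2
Expected count = 1/2 × 20 = 10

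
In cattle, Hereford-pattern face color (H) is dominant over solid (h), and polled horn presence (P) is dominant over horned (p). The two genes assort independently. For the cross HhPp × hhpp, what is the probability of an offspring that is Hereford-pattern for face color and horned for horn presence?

Dihybrid cross HhPp × hhpp — consider each gene separately:
face color: Hh × hh → 2 Hh, 2 hh → 2 H_ : 2 hh (out of 4)
horn presence: Pp × pp → 2 Pp, 2 pp → 2 P_ : 2 pp (out of 4)
Looking for: Hereford-pattern (H_) and horned (pp)
P(Hereford-pattern) = 2/4, P(horned) = 2/4
P(both) = 2/4 × 2/4 = 4/16 = 1/4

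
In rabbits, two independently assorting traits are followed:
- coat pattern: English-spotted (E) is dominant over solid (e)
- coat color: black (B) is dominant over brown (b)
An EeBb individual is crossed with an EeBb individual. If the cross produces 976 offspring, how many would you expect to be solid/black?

Dihybrid cross EeBb × EeBb — consider each gene separately:
coat pattern: Ee × Ee → 1 EE, 2 Ee, 1 ee → 3 E_ : 1 ee (out of 4)
coat color: Bb × Bb → 1 BB, 2 Bb, 1 bb → 3 B_ : 1 bb (out of 4)
Combine (counts out of 4 × 4 = 16): English-spotted/black (E_B_) = 3×3 = 9; English-spotted/brown (E_bb) = 3×1 = 3; solid/black (eeB_) = 1×3 = 3; solid/brown (eebb) = 1×1 = 1
Phenotype counts (out of 16): 9 English-spotted/black, 3 English-spotted/brown, 3 solid/black, 1 solid/brown
solid/black: 3 out of 16 → fraction 3/16
Expected count = 3/16 × 976 = 183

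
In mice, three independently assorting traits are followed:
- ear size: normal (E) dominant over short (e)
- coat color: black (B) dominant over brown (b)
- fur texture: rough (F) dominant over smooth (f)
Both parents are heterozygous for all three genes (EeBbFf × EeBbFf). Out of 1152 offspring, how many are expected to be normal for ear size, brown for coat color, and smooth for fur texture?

Trihybrid cross: EeBbFf × EeBbFf
Each trait segregates independently with a 3:1 phenotypic ratio, so each gene contributes 3/4 (dominant) or 1/4 (recessive).
Target: normal (ear size), brown (coat color), smooth (fur texture)
Probability = product of independent per-trait probabilities
= 3/4 × 1/4 × 1/4 = 3/64
Expected count = 3/64 × 1152 = 54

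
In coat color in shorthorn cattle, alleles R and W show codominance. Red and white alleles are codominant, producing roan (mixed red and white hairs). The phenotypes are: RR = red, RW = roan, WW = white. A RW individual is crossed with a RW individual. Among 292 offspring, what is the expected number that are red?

Punnett square for RW × RW:
Offspring genotypes: 1 RR, 2 RW, 1 WW
Phenotype counts: 1 red, 2 roan, 1 white
red: 1 out of 4 → fraction 1/4
Expected count = 1/4 × 292 = 73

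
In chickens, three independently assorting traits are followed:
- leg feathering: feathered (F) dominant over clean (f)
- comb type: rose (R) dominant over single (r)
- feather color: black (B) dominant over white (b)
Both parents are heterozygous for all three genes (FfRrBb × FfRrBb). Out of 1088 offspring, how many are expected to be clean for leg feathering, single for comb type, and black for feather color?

Trihybrid cross: FfRrBb × FfRrBb
Each trait segregates independently with a 3:1 phenotypic ratio, so each gene contributes 3/4 (dominant) or 1/4 (recessive).
Target: clean (leg feathering), single (comb type), black (feather color)
Probability = product of independent per-trait probabilities
= 1/4 × 1/4 × 3/4 = 3/64
Expected count = 3/64 × 1088 = 51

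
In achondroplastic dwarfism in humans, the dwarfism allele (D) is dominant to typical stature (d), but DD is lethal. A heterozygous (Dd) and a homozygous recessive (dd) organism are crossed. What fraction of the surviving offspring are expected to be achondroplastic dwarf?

Cross: Dd × dd
Punnett square offspring (before lethality): 2 Dd, 2 dd
No DD offspring are produced in this cross.
achondroplastic dwarf: 2 out of 4
Probability: 2/4 = 1/2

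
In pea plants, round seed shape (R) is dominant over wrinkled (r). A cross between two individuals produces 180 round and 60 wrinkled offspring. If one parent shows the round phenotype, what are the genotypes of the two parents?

Observed offspring: 180 round, 60 wrinkled
The observed ratio simplifies to 3:1. Wrinkled (rr) offspring appear, so each parent must contribute one r allele. The parent stated to show round carries R, so it is Rr. The other parent is then either Rr or rr: Rr × rr would give a 1:1 split, whereas Rr × Rr gives 3:1 — matching the data. So both parents are heterozygous (Rr × Rr).
Parent genotypes: Rr × Rr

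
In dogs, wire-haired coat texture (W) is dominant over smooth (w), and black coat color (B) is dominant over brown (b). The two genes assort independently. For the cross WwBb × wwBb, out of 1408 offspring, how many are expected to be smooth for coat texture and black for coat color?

Dihybrid cross WwBb × wwBb — consider each gene separately:
coat texture: Ww × ww → 2 Ww, 2 ww → 2 W_ : 2 ww (out of 4)
coat color: Bb × Bb → 1 BB, 2 Bb, 1 bb → 3 B_ : 1 bb (out of 4)
Looking for: smooth (ww) and black (B_)
P(smooth) = 2/4, P(black) = 3/4
P(both) = 2/4 × 3/4 = 6/16 = 3/8
Expected count = 3/8 × 1408 = 528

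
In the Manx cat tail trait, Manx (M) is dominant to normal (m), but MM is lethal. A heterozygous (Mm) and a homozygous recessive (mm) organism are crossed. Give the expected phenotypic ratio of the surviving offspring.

Cross: Mm × mm
Punnett square offspring (before lethality): 2 Mm, 2 mm
No MM offspring are produced in this cross.
Ratio: 1 Manx (tailless) : 1 normal-tailed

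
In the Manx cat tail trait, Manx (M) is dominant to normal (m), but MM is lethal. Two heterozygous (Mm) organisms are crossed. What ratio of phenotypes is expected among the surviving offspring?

Cross: Mm × Mm
Punnett square offspring (before lethality): 1 MM, 2 Mm, 1 mm
The MM genotype is lethal (embryos die); surviving offspring: 2 Mm, 1 mm
Ratio: 2 Manx (tailless) : 1 normal-tailed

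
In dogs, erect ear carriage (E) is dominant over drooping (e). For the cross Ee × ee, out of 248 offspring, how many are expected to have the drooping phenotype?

Punnett square for Ee × ee:
Offspring genotypes: 2 Ee, 2 ee
Total offspring: 4
Count with target: 2
Probability: 2/4 = 1/2
Expected count = 1/2 × 248 = 124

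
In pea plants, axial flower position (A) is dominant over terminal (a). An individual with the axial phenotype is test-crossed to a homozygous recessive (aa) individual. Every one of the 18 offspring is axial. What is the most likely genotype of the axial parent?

Test cross: ? × aa
All offspring are axial.
If the unknown parent were heterozygous (Aa), about half of 18 offspring would be terminal; none are. The unknown parent is most likely homozygous dominant (AA).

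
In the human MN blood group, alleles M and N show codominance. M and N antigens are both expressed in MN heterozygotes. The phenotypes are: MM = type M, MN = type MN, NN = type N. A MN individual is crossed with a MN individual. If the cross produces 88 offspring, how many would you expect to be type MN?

Punnett square for MN × MN:
Offspring genotypes: 1 MM, 2 MN, 1 NN
Phenotype counts: 1 type M, 2 type MN, 1 type N
type MN: 2 out of 4 → fraction 1/2
Expected count = 1/2 × 88 = 44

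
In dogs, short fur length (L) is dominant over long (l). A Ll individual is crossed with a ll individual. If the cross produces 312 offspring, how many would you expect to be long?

Punnett square for Ll × ll:
Offspring genotypes: 2 Ll, 2 ll
short: 2, long: 2
long: 2 out of 4 → fraction 1/2
Expected count = 1/2 × 312 = 156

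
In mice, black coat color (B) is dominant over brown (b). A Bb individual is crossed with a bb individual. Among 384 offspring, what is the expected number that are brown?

Punnett square for Bb × bb:
Offspring genotypes: 2 Bb, 2 bb
black: 2, brown: 2
brown: 2 out of 4 → fraction 1/2
Expected count = 1/2 × 384 = 192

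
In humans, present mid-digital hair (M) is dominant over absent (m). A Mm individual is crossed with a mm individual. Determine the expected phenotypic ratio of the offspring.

Punnett square for Mm × mm:
Offspring genotypes: 2 Mm, 2 mm
present: 2, absent: 2
Ratio: 1:1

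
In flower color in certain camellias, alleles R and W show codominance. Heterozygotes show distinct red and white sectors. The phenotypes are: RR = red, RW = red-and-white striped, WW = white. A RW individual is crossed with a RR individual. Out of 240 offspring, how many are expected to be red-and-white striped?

Punnett square for RW × RR:
Offspring genotypes: 2 RR, 2 RW
Phenotype counts: 2 red, 2 red-and-white striped
red-and-white striped: 2 out of 4 → fraction 1/2
Expected count = 1/2 × 240 = 120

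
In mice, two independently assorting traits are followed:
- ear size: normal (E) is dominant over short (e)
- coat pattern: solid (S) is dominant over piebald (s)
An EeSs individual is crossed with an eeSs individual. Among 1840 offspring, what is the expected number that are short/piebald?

Dihybrid cross EeSs × eeSs — consider each gene separately:
ear size: Ee × ee → 2 Ee, 2 ee → 2 E_ : 2 ee (out of 4)
coat pattern: Ss × Ss → 1 SS, 2 Ss, 1 ss → 3 S_ : 1 ss (out of 4)
Combine (counts out of 4 × 4 = 16): normal/solid (E_S_) = 2×3 = 6; normal/piebald (E_ss) = 2×1 = 2; short/solid (eeS_) = 2×3 = 6; short/piebald (eess) = 2×1 = 2
Phenotype counts (out of 16): 6 normal/solid, 2 normal/piebald, 6 short/solid, 2 short/piebald
short/piebald: 2 out of 16 → fraction 1/8
Expected count = 1/8 × 1840 = 230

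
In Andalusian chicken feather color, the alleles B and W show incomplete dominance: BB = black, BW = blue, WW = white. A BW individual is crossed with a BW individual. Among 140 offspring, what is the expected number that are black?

Punnett square for BW × BW:
Offspring genotypes: 1 BB, 2 BW, 1 WW
Phenotype counts: 1 black, 2 blue, 1 white
black: 1 out of 4 → fraction 1/4
Expected count = 1/4 × 140 = 35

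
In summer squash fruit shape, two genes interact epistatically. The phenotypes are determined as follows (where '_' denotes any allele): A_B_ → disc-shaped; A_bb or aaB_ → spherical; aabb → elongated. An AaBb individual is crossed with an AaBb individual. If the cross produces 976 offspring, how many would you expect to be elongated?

Cross: AaBb × AaBb — consider each gene separately:
A gene: Aa × Aa → 1 AA, 2 Aa, 1 aa → 3 A_ : 1 aa (out of 4)
B gene: Bb × Bb → 1 BB, 2 Bb, 1 bb → 3 B_ : 1 bb (out of 4)
Genotype classes (out of 4 × 4 = 16): A_B_ = 3×3 = 9; A_bb = 3×1 = 3; aaB_ = 1×3 = 3; aabb = 1×1 = 1
Apply the phenotype rules: A_B_ (9) → disc-shaped; A_bb (3) + aaB_ (3) → spherical; aabb (1) → elongated
Phenotype counts (out of 16): 9 disc-shaped, 6 spherical, 1 elongated
elongated: 1 out of 16 → fraction 1/16
Expected count = 1/16 × 976 = 61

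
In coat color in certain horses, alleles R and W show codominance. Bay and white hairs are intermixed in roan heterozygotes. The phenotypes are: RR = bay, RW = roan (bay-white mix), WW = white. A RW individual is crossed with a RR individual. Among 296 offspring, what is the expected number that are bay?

Punnett square for RW × RR:
Offspring genotypes: 2 RR, 2 RW
Phenotype counts: 2 bay, 2 roan (bay-white mix)
bay: 2 out of 4 → fraction 1/2
Expected count = 1/2 × 296 = 148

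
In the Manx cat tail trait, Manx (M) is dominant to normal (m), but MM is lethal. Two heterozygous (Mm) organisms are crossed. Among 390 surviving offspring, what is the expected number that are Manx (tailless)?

Cross: Mm × Mm
Punnett square offspring (before lethality): 1 MM, 2 Mm, 1 mm
The MM genotype is lethal (embryos die); surviving offspring: 2 Mm, 1 mm
Manx (tailless): 2 out of 3 → fraction 2/3
Expected count = 2/3 × 390 = 260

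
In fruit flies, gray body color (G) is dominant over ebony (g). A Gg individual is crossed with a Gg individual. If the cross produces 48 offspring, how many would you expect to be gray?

Punnett square for Gg × Gg:
Offspring genotypes: 1 GG, 2 Gg, 1 gg
gray: 3, ebony: 1
gray: 3 out of 4 → fraction 3/4
Expected count = 3/4 × 48 = 36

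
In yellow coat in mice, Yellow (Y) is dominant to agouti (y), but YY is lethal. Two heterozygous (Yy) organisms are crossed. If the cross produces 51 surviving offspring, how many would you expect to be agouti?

Cross: Yy × Yy
Punnett square offspring (before lethality): 1 YY, 2 Yy, 1 yy
The YY genotype is lethal (embryos die); surviving offspring: 2 Yy, 1 yy
agouti: 1 out of 3 → fraction 1/3
Expected count = 1/3 × 51 = 17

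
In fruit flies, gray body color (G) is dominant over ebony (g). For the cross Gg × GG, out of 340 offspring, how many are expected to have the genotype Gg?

Punnett square for Gg × GG:
Offspring genotypes: 2 GG, 2 Gg
Total offspring: 4
Count with target: 2
Probability: 2/4 = 1/2
Expected count = 1/2 × 340 = 170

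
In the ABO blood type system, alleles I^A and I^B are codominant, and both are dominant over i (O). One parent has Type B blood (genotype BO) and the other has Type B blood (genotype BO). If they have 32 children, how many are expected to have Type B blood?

Cross: BO × BO
Possible offspring genotypes: 1 BB, 2 BO, 1 OO
Blood type counts: 3 Type B, 1 Type O
Probability of Type B: 3/4
Expected count = 3/4 × 32 = 24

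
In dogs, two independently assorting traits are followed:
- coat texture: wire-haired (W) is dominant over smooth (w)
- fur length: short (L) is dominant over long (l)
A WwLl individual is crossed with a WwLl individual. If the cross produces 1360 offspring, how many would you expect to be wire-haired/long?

Dihybrid cross WwLl × WwLl — consider each gene separately:
coat texture: Ww × Ww → 1 WW, 2 Ww, 1 ww → 3 W_ : 1 ww (out of 4)
fur length: Ll × Ll → 1 LL, 2 Ll, 1 ll → 3 L_ : 1 ll (out of 4)
Combine (counts out of 4 × 4 = 16): wire-haired/short (W_L_) = 3×3 = 9; wire-haired/long (W_ll) = 3×1 = 3; smooth/short (wwL_) = 1×3 = 3; smooth/long (wwll) = 1×1 = 1
Phenotype counts (out of 16): 9 wire-haired/short, 3 wire-haired/long, 3 smooth/short, 1 smooth/long
wire-haired/long: 3 out of 16 → fraction 3/16
Expected count = 3/16 × 1360 = 255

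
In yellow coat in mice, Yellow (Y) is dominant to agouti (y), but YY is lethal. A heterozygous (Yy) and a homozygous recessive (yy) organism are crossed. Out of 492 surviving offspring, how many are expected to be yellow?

Cross: Yy × yy
Punnett square offspring (before lethality): 2 Yy, 2 yy
No YY offspring are produced in this cross.
yellow: 2 out of 4 → fraction 1/2
Expected count = 1/2 × 492 = 246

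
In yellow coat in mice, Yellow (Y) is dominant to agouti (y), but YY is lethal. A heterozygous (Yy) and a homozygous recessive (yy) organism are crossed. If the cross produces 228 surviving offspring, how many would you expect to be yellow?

Cross: Yy × yy
Punnett square offspring (before lethality): 2 Yy, 2 yy
No YY offspring are produced in this cross.
yellow: 2 out of 4 → fraction 1/2
Expected count = 1/2 × 228 = 114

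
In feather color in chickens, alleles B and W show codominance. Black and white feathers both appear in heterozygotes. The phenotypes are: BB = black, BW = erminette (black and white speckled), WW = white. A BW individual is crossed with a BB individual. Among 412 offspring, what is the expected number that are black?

Punnett square for BW × BB:
Offspring genotypes: 2 BB, 2 BW
Phenotype counts: 2 black, 2 erminette (black and white speckled)
black: 2 out of 4 → fraction 1/2
Expected count = 1/2 × 412 = 206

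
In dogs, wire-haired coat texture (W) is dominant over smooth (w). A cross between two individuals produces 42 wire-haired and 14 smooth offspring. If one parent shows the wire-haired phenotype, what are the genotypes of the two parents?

Observed offspring: 42 wire-haired, 14 smooth
The observed ratio simplifies to 3:1. Smooth (ww) offspring appear, so each parent must contribute one w allele. The parent stated to show wire-haired carries W, so it is Ww. The other parent is then either Ww or ww: Ww × ww would give a 1:1 split, whereas Ww × Ww gives 3:1 — matching the data. So both parents are heterozygous (Ww × Ww).
Parent genotypes: Ww × Ww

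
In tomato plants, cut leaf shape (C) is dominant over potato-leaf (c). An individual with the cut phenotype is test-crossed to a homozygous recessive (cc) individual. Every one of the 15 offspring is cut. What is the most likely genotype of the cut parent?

Test cross: ? × cc
All offspring are cut.
If the unknown parent were heterozygous (Cc), about half of 15 offspring would be potato-leaf; none are. The unknown parent is most likely homozygous dominant (CC).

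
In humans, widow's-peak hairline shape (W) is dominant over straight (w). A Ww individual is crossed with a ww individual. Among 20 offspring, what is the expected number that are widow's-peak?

Punnett square for Ww × ww:
Offspring genotypes: 2 Ww, 2 ww
widow's-peak: 2, straight: 2
widow's-peak: 2 out of 4 → fraction 1/2
Expected count = 1/2 × 20 = 10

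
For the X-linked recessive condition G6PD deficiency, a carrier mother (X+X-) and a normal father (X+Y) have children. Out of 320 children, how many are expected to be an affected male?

Cross: X+X- × X+Y
Offspring: 1 X+X+, 1 X+Y, 1 X+X-, 1 X-Y
Probability of an affected male: 1/4
Expected count = 1/4 × 320 = 80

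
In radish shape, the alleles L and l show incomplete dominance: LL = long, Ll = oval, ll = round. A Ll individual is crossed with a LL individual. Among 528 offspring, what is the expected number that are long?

Punnett square for Ll × LL:
Offspring genotypes: 2 LL, 2 Ll
Phenotype counts: 2 long, 2 oval
long: 2 out of 4 → fraction 1/2
Expected count = 1/2 × 528 = 264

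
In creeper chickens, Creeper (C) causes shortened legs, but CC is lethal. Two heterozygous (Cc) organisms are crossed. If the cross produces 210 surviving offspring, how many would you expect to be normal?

Cross: Cc × Cc
Punnett square offspring (before lethality): 1 CC, 2 Cc, 1 cc
The CC genotype is lethal (embryos die); surviving offspring: 2 Cc, 1 cc
normal: 1 out of 3 → fraction 1/3
Expected count = 1/3 × 210 = 70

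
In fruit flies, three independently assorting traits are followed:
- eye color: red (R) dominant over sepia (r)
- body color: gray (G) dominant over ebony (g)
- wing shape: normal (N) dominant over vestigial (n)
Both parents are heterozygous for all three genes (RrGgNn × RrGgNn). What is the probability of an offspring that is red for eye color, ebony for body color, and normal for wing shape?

Trihybrid cross: RrGgNn × RrGgNn
Each trait segregates independently with a 3:1 phenotypic ratio, so each gene contributes 3/4 (dominant) or 1/4 (recessive).
Target: red (eye color), ebony (body color), normal (wing shape)
Probability = product of independent per-trait probabilities
= 3/4 × 1/4 × 3/4 = 9/64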